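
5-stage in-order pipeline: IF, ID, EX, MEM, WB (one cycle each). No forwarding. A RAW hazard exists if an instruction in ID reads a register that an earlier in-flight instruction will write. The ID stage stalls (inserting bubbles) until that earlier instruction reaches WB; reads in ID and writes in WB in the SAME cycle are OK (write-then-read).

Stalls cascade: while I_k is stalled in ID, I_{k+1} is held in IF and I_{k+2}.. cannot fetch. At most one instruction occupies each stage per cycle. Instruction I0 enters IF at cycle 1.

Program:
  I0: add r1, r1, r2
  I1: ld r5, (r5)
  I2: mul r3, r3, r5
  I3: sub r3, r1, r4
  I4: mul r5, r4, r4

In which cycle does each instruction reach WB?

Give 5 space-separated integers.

Answer: 5 6 9 10 11

Derivation:
I0 add r1 <- r1,r2: IF@1 ID@2 stall=0 (-) EX@3 MEM@4 WB@5
I1 ld r5 <- r5: IF@2 ID@3 stall=0 (-) EX@4 MEM@5 WB@6
I2 mul r3 <- r3,r5: IF@3 ID@4 stall=2 (RAW on I1.r5 (WB@6)) EX@7 MEM@8 WB@9
I3 sub r3 <- r1,r4: IF@4 ID@7 stall=0 (-) EX@8 MEM@9 WB@10
I4 mul r5 <- r4,r4: IF@7 ID@8 stall=0 (-) EX@9 MEM@10 WB@11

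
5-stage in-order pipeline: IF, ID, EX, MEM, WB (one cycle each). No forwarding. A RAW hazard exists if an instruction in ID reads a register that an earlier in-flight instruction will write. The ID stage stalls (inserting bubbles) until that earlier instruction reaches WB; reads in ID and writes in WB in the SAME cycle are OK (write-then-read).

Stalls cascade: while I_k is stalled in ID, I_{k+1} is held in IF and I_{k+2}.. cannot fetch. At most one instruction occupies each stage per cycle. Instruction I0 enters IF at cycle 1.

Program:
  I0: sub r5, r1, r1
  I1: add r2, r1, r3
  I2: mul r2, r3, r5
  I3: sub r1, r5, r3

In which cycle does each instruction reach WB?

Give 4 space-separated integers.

Answer: 5 6 8 9

Derivation:
I0 sub r5 <- r1,r1: IF@1 ID@2 stall=0 (-) EX@3 MEM@4 WB@5
I1 add r2 <- r1,r3: IF@2 ID@3 stall=0 (-) EX@4 MEM@5 WB@6
I2 mul r2 <- r3,r5: IF@3 ID@4 stall=1 (RAW on I0.r5 (WB@5)) EX@6 MEM@7 WB@8
I3 sub r1 <- r5,r3: IF@4 ID@6 stall=0 (-) EX@7 MEM@8 WB@9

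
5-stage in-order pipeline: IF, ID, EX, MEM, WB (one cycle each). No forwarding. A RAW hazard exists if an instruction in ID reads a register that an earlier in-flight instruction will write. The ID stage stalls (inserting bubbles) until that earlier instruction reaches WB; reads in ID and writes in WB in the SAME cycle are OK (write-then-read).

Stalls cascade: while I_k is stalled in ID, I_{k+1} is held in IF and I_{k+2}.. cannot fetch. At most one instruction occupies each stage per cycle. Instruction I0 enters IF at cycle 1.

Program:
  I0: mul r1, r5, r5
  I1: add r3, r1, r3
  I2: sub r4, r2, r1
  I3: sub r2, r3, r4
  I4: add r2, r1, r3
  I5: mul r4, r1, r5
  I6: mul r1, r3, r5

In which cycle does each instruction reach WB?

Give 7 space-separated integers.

Answer: 5 8 9 12 13 14 15

Derivation:
I0 mul r1 <- r5,r5: IF@1 ID@2 stall=0 (-) EX@3 MEM@4 WB@5
I1 add r3 <- r1,r3: IF@2 ID@3 stall=2 (RAW on I0.r1 (WB@5)) EX@6 MEM@7 WB@8
I2 sub r4 <- r2,r1: IF@3 ID@6 stall=0 (-) EX@7 MEM@8 WB@9
I3 sub r2 <- r3,r4: IF@6 ID@7 stall=2 (RAW on I2.r4 (WB@9)) EX@10 MEM@11 WB@12
I4 add r2 <- r1,r3: IF@7 ID@10 stall=0 (-) EX@11 MEM@12 WB@13
I5 mul r4 <- r1,r5: IF@10 ID@11 stall=0 (-) EX@12 MEM@13 WB@14
I6 mul r1 <- r3,r5: IF@11 ID@12 stall=0 (-) EX@13 MEM@14 WB@15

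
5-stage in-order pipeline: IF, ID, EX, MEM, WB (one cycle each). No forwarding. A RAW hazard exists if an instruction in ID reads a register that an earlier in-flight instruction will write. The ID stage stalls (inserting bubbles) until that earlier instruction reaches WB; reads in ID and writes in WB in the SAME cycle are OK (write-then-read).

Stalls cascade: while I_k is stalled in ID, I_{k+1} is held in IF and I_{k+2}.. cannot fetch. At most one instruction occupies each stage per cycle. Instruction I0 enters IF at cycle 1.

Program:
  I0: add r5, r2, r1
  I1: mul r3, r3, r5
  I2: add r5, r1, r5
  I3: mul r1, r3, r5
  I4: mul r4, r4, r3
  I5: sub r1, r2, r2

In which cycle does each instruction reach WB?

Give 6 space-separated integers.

Answer: 5 8 9 12 13 14

Derivation:
I0 add r5 <- r2,r1: IF@1 ID@2 stall=0 (-) EX@3 MEM@4 WB@5
I1 mul r3 <- r3,r5: IF@2 ID@3 stall=2 (RAW on I0.r5 (WB@5)) EX@6 MEM@7 WB@8
I2 add r5 <- r1,r5: IF@3 ID@6 stall=0 (-) EX@7 MEM@8 WB@9
I3 mul r1 <- r3,r5: IF@6 ID@7 stall=2 (RAW on I2.r5 (WB@9)) EX@10 MEM@11 WB@12
I4 mul r4 <- r4,r3: IF@7 ID@10 stall=0 (-) EX@11 MEM@12 WB@13
I5 sub r1 <- r2,r2: IF@10 ID@11 stall=0 (-) EX@12 MEM@13 WB@14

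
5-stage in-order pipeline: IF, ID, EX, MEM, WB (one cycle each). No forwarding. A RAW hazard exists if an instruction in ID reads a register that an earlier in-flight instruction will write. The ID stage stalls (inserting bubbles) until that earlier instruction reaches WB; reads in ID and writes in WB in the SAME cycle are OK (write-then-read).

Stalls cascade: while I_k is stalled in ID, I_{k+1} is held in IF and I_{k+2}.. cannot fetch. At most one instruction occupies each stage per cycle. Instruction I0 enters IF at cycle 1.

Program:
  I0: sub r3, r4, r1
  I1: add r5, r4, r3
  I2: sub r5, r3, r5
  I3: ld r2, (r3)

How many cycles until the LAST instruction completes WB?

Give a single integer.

Answer: 12

Derivation:
I0 sub r3 <- r4,r1: IF@1 ID@2 stall=0 (-) EX@3 MEM@4 WB@5
I1 add r5 <- r4,r3: IF@2 ID@3 stall=2 (RAW on I0.r3 (WB@5)) EX@6 MEM@7 WB@8
I2 sub r5 <- r3,r5: IF@3 ID@6 stall=2 (RAW on I1.r5 (WB@8)) EX@9 MEM@10 WB@11
I3 ld r2 <- r3: IF@6 ID@9 stall=0 (-) EX@10 MEM@11 WB@12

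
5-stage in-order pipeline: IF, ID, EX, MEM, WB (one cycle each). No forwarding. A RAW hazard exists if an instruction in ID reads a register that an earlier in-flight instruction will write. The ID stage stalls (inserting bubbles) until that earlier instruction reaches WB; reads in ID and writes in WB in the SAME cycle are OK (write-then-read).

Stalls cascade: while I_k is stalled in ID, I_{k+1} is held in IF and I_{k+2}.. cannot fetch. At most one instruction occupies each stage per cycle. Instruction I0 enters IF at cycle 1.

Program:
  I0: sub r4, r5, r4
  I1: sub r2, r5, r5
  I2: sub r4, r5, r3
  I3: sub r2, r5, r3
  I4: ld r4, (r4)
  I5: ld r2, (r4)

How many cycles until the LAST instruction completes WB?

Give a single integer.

I0 sub r4 <- r5,r4: IF@1 ID@2 stall=0 (-) EX@3 MEM@4 WB@5
I1 sub r2 <- r5,r5: IF@2 ID@3 stall=0 (-) EX@4 MEM@5 WB@6
I2 sub r4 <- r5,r3: IF@3 ID@4 stall=0 (-) EX@5 MEM@6 WB@7
I3 sub r2 <- r5,r3: IF@4 ID@5 stall=0 (-) EX@6 MEM@7 WB@8
I4 ld r4 <- r4: IF@5 ID@6 stall=1 (RAW on I2.r4 (WB@7)) EX@8 MEM@9 WB@10
I5 ld r2 <- r4: IF@6 ID@8 stall=2 (RAW on I4.r4 (WB@10)) EX@11 MEM@12 WB@13

Answer: 13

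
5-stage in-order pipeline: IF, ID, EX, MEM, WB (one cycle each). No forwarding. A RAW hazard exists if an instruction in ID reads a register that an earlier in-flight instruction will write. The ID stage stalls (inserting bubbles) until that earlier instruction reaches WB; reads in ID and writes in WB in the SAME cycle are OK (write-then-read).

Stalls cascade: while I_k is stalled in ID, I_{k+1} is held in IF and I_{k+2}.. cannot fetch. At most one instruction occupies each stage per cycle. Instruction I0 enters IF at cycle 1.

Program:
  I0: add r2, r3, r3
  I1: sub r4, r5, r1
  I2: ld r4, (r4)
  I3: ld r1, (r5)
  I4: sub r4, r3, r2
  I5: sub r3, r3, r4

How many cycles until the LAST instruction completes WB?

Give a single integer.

I0 add r2 <- r3,r3: IF@1 ID@2 stall=0 (-) EX@3 MEM@4 WB@5
I1 sub r4 <- r5,r1: IF@2 ID@3 stall=0 (-) EX@4 MEM@5 WB@6
I2 ld r4 <- r4: IF@3 ID@4 stall=2 (RAW on I1.r4 (WB@6)) EX@7 MEM@8 WB@9
I3 ld r1 <- r5: IF@4 ID@7 stall=0 (-) EX@8 MEM@9 WB@10
I4 sub r4 <- r3,r2: IF@7 ID@8 stall=0 (-) EX@9 MEM@10 WB@11
I5 sub r3 <- r3,r4: IF@8 ID@9 stall=2 (RAW on I4.r4 (WB@11)) EX@12 MEM@13 WB@14

Answer: 14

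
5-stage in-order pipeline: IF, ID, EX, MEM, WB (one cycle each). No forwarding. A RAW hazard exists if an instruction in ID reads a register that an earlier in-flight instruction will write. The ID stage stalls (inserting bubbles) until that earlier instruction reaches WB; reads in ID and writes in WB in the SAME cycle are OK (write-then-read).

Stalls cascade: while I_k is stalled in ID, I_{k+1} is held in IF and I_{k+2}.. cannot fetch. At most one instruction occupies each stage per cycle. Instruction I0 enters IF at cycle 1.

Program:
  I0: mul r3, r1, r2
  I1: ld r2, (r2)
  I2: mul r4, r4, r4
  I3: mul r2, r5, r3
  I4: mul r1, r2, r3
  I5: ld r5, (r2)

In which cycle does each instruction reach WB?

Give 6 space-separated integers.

Answer: 5 6 7 8 11 12

Derivation:
I0 mul r3 <- r1,r2: IF@1 ID@2 stall=0 (-) EX@3 MEM@4 WB@5
I1 ld r2 <- r2: IF@2 ID@3 stall=0 (-) EX@4 MEM@5 WB@6
I2 mul r4 <- r4,r4: IF@3 ID@4 stall=0 (-) EX@5 MEM@6 WB@7
I3 mul r2 <- r5,r3: IF@4 ID@5 stall=0 (-) EX@6 MEM@7 WB@8
I4 mul r1 <- r2,r3: IF@5 ID@6 stall=2 (RAW on I3.r2 (WB@8)) EX@9 MEM@10 WB@11
I5 ld r5 <- r2: IF@6 ID@9 stall=0 (-) EX@10 MEM@11 WB@12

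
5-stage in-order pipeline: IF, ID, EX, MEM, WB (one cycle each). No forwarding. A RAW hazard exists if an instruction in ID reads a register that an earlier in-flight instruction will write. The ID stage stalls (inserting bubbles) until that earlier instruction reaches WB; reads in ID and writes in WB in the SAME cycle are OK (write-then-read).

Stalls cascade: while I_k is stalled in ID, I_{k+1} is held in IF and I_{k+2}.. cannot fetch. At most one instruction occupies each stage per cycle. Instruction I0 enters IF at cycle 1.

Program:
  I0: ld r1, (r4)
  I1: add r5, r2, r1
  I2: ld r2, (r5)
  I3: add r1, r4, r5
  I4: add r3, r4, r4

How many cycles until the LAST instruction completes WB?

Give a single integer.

Answer: 13

Derivation:
I0 ld r1 <- r4: IF@1 ID@2 stall=0 (-) EX@3 MEM@4 WB@5
I1 add r5 <- r2,r1: IF@2 ID@3 stall=2 (RAW on I0.r1 (WB@5)) EX@6 MEM@7 WB@8
I2 ld r2 <- r5: IF@3 ID@6 stall=2 (RAW on I1.r5 (WB@8)) EX@9 MEM@10 WB@11
I3 add r1 <- r4,r5: IF@6 ID@9 stall=0 (-) EX@10 MEM@11 WB@12
I4 add r3 <- r4,r4: IF@9 ID@10 stall=0 (-) EX@11 MEM@12 WB@13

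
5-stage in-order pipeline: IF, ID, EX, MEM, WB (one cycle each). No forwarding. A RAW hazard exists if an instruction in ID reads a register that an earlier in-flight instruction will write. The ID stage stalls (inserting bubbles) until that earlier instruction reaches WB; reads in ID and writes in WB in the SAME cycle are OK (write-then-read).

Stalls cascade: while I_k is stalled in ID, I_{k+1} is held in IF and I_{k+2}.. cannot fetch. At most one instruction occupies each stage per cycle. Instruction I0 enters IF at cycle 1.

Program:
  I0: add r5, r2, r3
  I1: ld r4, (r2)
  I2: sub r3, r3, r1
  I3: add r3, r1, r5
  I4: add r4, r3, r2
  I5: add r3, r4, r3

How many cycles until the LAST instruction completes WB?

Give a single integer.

Answer: 14

Derivation:
I0 add r5 <- r2,r3: IF@1 ID@2 stall=0 (-) EX@3 MEM@4 WB@5
I1 ld r4 <- r2: IF@2 ID@3 stall=0 (-) EX@4 MEM@5 WB@6
I2 sub r3 <- r3,r1: IF@3 ID@4 stall=0 (-) EX@5 MEM@6 WB@7
I3 add r3 <- r1,r5: IF@4 ID@5 stall=0 (-) EX@6 MEM@7 WB@8
I4 add r4 <- r3,r2: IF@5 ID@6 stall=2 (RAW on I3.r3 (WB@8)) EX@9 MEM@10 WB@11
I5 add r3 <- r4,r3: IF@6 ID@9 stall=2 (RAW on I4.r4 (WB@11)) EX@12 MEM@13 WB@14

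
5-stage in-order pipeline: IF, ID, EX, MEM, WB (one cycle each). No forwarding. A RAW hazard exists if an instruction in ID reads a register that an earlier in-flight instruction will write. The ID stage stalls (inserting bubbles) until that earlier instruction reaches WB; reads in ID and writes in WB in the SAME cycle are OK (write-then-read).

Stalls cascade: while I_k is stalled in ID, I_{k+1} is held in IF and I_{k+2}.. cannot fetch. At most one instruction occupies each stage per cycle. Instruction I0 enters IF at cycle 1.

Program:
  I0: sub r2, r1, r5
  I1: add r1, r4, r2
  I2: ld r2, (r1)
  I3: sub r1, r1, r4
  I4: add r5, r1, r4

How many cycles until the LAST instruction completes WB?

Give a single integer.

I0 sub r2 <- r1,r5: IF@1 ID@2 stall=0 (-) EX@3 MEM@4 WB@5
I1 add r1 <- r4,r2: IF@2 ID@3 stall=2 (RAW on I0.r2 (WB@5)) EX@6 MEM@7 WB@8
I2 ld r2 <- r1: IF@3 ID@6 stall=2 (RAW on I1.r1 (WB@8)) EX@9 MEM@10 WB@11
I3 sub r1 <- r1,r4: IF@6 ID@9 stall=0 (-) EX@10 MEM@11 WB@12
I4 add r5 <- r1,r4: IF@9 ID@10 stall=2 (RAW on I3.r1 (WB@12)) EX@13 MEM@14 WB@15

Answer: 15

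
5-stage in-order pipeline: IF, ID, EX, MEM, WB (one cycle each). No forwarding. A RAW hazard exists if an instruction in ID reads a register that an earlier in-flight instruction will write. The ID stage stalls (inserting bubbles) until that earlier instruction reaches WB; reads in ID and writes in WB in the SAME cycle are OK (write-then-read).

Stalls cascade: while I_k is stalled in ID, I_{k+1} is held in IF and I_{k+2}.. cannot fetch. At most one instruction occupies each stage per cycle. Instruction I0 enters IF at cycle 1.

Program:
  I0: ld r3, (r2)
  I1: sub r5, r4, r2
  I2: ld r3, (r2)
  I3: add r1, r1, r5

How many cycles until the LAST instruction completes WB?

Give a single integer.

I0 ld r3 <- r2: IF@1 ID@2 stall=0 (-) EX@3 MEM@4 WB@5
I1 sub r5 <- r4,r2: IF@2 ID@3 stall=0 (-) EX@4 MEM@5 WB@6
I2 ld r3 <- r2: IF@3 ID@4 stall=0 (-) EX@5 MEM@6 WB@7
I3 add r1 <- r1,r5: IF@4 ID@5 stall=1 (RAW on I1.r5 (WB@6)) EX@7 MEM@8 WB@9

Answer: 9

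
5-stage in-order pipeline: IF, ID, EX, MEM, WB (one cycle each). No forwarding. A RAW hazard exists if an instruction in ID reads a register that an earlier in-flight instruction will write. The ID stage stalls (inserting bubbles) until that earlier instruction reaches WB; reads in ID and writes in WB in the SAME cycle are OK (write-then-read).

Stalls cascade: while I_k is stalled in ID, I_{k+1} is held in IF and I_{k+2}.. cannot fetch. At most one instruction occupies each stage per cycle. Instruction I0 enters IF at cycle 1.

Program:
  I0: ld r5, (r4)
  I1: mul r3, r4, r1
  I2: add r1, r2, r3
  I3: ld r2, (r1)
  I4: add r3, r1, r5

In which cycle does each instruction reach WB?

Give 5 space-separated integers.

Answer: 5 6 9 12 13

Derivation:
I0 ld r5 <- r4: IF@1 ID@2 stall=0 (-) EX@3 MEM@4 WB@5
I1 mul r3 <- r4,r1: IF@2 ID@3 stall=0 (-) EX@4 MEM@5 WB@6
I2 add r1 <- r2,r3: IF@3 ID@4 stall=2 (RAW on I1.r3 (WB@6)) EX@7 MEM@8 WB@9
I3 ld r2 <- r1: IF@4 ID@7 stall=2 (RAW on I2.r1 (WB@9)) EX@10 MEM@11 WB@12
I4 add r3 <- r1,r5: IF@7 ID@10 stall=0 (-) EX@11 MEM@12 WB@13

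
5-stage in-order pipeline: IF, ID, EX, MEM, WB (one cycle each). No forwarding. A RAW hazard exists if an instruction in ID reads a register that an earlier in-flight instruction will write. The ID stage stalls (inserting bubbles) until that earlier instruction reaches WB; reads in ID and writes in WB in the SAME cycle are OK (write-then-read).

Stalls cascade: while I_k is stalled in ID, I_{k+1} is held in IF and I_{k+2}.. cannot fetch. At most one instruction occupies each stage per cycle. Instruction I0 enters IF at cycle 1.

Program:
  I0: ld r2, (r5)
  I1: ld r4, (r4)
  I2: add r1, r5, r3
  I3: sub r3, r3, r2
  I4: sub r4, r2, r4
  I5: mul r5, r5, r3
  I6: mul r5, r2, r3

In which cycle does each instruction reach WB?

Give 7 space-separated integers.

I0 ld r2 <- r5: IF@1 ID@2 stall=0 (-) EX@3 MEM@4 WB@5
I1 ld r4 <- r4: IF@2 ID@3 stall=0 (-) EX@4 MEM@5 WB@6
I2 add r1 <- r5,r3: IF@3 ID@4 stall=0 (-) EX@5 MEM@6 WB@7
I3 sub r3 <- r3,r2: IF@4 ID@5 stall=0 (-) EX@6 MEM@7 WB@8
I4 sub r4 <- r2,r4: IF@5 ID@6 stall=0 (-) EX@7 MEM@8 WB@9
I5 mul r5 <- r5,r3: IF@6 ID@7 stall=1 (RAW on I3.r3 (WB@8)) EX@9 MEM@10 WB@11
I6 mul r5 <- r2,r3: IF@7 ID@9 stall=0 (-) EX@10 MEM@11 WB@12

Answer: 5 6 7 8 9 11 12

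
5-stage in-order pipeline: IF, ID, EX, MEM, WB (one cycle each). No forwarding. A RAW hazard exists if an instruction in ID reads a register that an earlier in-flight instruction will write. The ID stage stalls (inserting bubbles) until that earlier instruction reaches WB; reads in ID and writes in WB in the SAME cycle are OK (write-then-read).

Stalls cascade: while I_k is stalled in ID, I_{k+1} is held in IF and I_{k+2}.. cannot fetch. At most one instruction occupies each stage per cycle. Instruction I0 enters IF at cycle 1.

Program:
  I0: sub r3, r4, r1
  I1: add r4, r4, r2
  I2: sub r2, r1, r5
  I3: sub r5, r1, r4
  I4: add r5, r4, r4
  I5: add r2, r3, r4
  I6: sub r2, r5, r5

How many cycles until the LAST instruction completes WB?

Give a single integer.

Answer: 13

Derivation:
I0 sub r3 <- r4,r1: IF@1 ID@2 stall=0 (-) EX@3 MEM@4 WB@5
I1 add r4 <- r4,r2: IF@2 ID@3 stall=0 (-) EX@4 MEM@5 WB@6
I2 sub r2 <- r1,r5: IF@3 ID@4 stall=0 (-) EX@5 MEM@6 WB@7
I3 sub r5 <- r1,r4: IF@4 ID@5 stall=1 (RAW on I1.r4 (WB@6)) EX@7 MEM@8 WB@9
I4 add r5 <- r4,r4: IF@5 ID@7 stall=0 (-) EX@8 MEM@9 WB@10
I5 add r2 <- r3,r4: IF@7 ID@8 stall=0 (-) EX@9 MEM@10 WB@11
I6 sub r2 <- r5,r5: IF@8 ID@9 stall=1 (RAW on I4.r5 (WB@10)) EX@11 MEM@12 WB@13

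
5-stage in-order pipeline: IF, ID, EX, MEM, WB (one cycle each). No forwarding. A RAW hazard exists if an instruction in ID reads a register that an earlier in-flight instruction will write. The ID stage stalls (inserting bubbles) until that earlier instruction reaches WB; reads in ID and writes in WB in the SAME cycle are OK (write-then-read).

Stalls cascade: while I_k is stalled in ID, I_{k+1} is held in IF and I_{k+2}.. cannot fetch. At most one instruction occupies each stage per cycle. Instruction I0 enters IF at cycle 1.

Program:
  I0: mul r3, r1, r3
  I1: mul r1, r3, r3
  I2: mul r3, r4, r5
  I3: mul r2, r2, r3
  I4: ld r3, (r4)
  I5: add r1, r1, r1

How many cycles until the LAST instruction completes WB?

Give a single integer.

I0 mul r3 <- r1,r3: IF@1 ID@2 stall=0 (-) EX@3 MEM@4 WB@5
I1 mul r1 <- r3,r3: IF@2 ID@3 stall=2 (RAW on I0.r3 (WB@5)) EX@6 MEM@7 WB@8
I2 mul r3 <- r4,r5: IF@3 ID@6 stall=0 (-) EX@7 MEM@8 WB@9
I3 mul r2 <- r2,r3: IF@6 ID@7 stall=2 (RAW on I2.r3 (WB@9)) EX@10 MEM@11 WB@12
I4 ld r3 <- r4: IF@7 ID@10 stall=0 (-) EX@11 MEM@12 WB@13
I5 add r1 <- r1,r1: IF@10 ID@11 stall=0 (-) EX@12 MEM@13 WB@14

Answer: 14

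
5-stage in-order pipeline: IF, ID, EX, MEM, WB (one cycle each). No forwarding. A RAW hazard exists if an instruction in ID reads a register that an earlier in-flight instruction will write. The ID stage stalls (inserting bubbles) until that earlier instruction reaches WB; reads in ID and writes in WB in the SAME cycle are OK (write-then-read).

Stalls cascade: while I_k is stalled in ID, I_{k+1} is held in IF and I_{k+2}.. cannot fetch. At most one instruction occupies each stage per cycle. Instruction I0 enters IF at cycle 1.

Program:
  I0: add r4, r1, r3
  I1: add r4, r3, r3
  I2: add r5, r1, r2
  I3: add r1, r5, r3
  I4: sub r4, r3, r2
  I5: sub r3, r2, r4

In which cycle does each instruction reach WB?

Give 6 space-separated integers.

I0 add r4 <- r1,r3: IF@1 ID@2 stall=0 (-) EX@3 MEM@4 WB@5
I1 add r4 <- r3,r3: IF@2 ID@3 stall=0 (-) EX@4 MEM@5 WB@6
I2 add r5 <- r1,r2: IF@3 ID@4 stall=0 (-) EX@5 MEM@6 WB@7
I3 add r1 <- r5,r3: IF@4 ID@5 stall=2 (RAW on I2.r5 (WB@7)) EX@8 MEM@9 WB@10
I4 sub r4 <- r3,r2: IF@5 ID@8 stall=0 (-) EX@9 MEM@10 WB@11
I5 sub r3 <- r2,r4: IF@8 ID@9 stall=2 (RAW on I4.r4 (WB@11)) EX@12 MEM@13 WB@14

Answer: 5 6 7 10 11 14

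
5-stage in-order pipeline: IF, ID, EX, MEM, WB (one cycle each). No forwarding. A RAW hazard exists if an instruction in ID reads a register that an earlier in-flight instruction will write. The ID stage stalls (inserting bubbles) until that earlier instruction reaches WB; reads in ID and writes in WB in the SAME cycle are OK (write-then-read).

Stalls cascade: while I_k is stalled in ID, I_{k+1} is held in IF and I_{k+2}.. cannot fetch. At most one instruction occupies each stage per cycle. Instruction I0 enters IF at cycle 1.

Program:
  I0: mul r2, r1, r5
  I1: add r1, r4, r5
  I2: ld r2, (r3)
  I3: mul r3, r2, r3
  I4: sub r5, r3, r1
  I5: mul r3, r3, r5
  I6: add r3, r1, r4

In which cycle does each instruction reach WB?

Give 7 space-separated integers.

Answer: 5 6 7 10 13 16 17

Derivation:
I0 mul r2 <- r1,r5: IF@1 ID@2 stall=0 (-) EX@3 MEM@4 WB@5
I1 add r1 <- r4,r5: IF@2 ID@3 stall=0 (-) EX@4 MEM@5 WB@6
I2 ld r2 <- r3: IF@3 ID@4 stall=0 (-) EX@5 MEM@6 WB@7
I3 mul r3 <- r2,r3: IF@4 ID@5 stall=2 (RAW on I2.r2 (WB@7)) EX@8 MEM@9 WB@10
I4 sub r5 <- r3,r1: IF@5 ID@8 stall=2 (RAW on I3.r3 (WB@10)) EX@11 MEM@12 WB@13
I5 mul r3 <- r3,r5: IF@8 ID@11 stall=2 (RAW on I4.r5 (WB@13)) EX@14 MEM@15 WB@16
I6 add r3 <- r1,r4: IF@11 ID@14 stall=0 (-) EX@15 MEM@16 WB@17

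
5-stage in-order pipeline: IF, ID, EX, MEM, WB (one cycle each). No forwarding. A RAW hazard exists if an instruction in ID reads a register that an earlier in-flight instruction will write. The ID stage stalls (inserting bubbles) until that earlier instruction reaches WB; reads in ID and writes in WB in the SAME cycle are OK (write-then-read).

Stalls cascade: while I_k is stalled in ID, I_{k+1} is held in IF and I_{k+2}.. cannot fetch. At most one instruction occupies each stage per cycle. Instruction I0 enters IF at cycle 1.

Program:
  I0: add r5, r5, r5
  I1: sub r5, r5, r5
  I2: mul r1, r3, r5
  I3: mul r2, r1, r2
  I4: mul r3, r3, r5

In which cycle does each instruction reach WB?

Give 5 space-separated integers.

I0 add r5 <- r5,r5: IF@1 ID@2 stall=0 (-) EX@3 MEM@4 WB@5
I1 sub r5 <- r5,r5: IF@2 ID@3 stall=2 (RAW on I0.r5 (WB@5)) EX@6 MEM@7 WB@8
I2 mul r1 <- r3,r5: IF@3 ID@6 stall=2 (RAW on I1.r5 (WB@8)) EX@9 MEM@10 WB@11
I3 mul r2 <- r1,r2: IF@6 ID@9 stall=2 (RAW on I2.r1 (WB@11)) EX@12 MEM@13 WB@14
I4 mul r3 <- r3,r5: IF@9 ID@12 stall=0 (-) EX@13 MEM@14 WB@15

Answer: 5 8 11 14 15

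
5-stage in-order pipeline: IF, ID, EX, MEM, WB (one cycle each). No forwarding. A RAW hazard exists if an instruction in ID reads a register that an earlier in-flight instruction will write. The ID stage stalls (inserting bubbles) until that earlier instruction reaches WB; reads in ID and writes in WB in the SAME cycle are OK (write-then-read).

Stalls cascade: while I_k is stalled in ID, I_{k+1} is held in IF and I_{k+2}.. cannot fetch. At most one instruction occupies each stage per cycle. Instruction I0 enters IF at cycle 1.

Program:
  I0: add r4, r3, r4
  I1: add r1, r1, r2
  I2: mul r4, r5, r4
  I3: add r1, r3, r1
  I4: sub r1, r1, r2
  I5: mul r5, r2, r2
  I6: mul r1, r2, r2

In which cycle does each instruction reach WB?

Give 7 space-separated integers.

Answer: 5 6 8 9 12 13 14

Derivation:
I0 add r4 <- r3,r4: IF@1 ID@2 stall=0 (-) EX@3 MEM@4 WB@5
I1 add r1 <- r1,r2: IF@2 ID@3 stall=0 (-) EX@4 MEM@5 WB@6
I2 mul r4 <- r5,r4: IF@3 ID@4 stall=1 (RAW on I0.r4 (WB@5)) EX@6 MEM@7 WB@8
I3 add r1 <- r3,r1: IF@4 ID@6 stall=0 (-) EX@7 MEM@8 WB@9
I4 sub r1 <- r1,r2: IF@6 ID@7 stall=2 (RAW on I3.r1 (WB@9)) EX@10 MEM@11 WB@12
I5 mul r5 <- r2,r2: IF@7 ID@10 stall=0 (-) EX@11 MEM@12 WB@13
I6 mul r1 <- r2,r2: IF@10 ID@11 stall=0 (-) EX@12 MEM@13 WB@14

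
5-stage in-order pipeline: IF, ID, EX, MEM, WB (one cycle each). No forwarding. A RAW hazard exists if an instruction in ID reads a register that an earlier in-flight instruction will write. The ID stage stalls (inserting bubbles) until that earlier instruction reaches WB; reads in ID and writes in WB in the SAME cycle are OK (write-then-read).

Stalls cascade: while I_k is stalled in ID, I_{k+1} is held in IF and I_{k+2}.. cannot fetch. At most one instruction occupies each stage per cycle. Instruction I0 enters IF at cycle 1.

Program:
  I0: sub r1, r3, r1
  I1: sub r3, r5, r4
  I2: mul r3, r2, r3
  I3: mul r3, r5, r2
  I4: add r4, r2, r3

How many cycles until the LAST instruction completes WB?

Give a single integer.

Answer: 13

Derivation:
I0 sub r1 <- r3,r1: IF@1 ID@2 stall=0 (-) EX@3 MEM@4 WB@5
I1 sub r3 <- r5,r4: IF@2 ID@3 stall=0 (-) EX@4 MEM@5 WB@6
I2 mul r3 <- r2,r3: IF@3 ID@4 stall=2 (RAW on I1.r3 (WB@6)) EX@7 MEM@8 WB@9
I3 mul r3 <- r5,r2: IF@4 ID@7 stall=0 (-) EX@8 MEM@9 WB@10
I4 add r4 <- r2,r3: IF@7 ID@8 stall=2 (RAW on I3.r3 (WB@10)) EX@11 MEM@12 WB@13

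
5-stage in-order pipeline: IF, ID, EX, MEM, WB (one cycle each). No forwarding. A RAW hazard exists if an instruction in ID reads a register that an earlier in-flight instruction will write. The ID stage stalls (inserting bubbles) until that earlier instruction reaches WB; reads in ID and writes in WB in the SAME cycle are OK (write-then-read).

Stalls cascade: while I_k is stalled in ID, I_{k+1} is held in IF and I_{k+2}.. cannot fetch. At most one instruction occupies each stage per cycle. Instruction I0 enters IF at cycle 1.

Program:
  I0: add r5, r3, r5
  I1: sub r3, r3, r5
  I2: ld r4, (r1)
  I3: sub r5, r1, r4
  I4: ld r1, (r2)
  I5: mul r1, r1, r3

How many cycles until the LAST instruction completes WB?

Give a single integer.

I0 add r5 <- r3,r5: IF@1 ID@2 stall=0 (-) EX@3 MEM@4 WB@5
I1 sub r3 <- r3,r5: IF@2 ID@3 stall=2 (RAW on I0.r5 (WB@5)) EX@6 MEM@7 WB@8
I2 ld r4 <- r1: IF@3 ID@6 stall=0 (-) EX@7 MEM@8 WB@9
I3 sub r5 <- r1,r4: IF@6 ID@7 stall=2 (RAW on I2.r4 (WB@9)) EX@10 MEM@11 WB@12
I4 ld r1 <- r2: IF@7 ID@10 stall=0 (-) EX@11 MEM@12 WB@13
I5 mul r1 <- r1,r3: IF@10 ID@11 stall=2 (RAW on I4.r1 (WB@13)) EX@14 MEM@15 WB@16

Answer: 16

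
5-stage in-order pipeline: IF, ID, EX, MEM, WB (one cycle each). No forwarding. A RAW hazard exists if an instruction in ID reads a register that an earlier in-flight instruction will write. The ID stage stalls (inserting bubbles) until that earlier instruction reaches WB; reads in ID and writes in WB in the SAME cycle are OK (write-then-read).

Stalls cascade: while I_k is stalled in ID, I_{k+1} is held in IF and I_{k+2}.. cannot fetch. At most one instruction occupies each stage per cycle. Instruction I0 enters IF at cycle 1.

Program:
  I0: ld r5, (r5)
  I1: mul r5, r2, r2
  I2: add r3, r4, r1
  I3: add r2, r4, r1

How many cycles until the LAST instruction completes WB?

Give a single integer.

Answer: 8

Derivation:
I0 ld r5 <- r5: IF@1 ID@2 stall=0 (-) EX@3 MEM@4 WB@5
I1 mul r5 <- r2,r2: IF@2 ID@3 stall=0 (-) EX@4 MEM@5 WB@6
I2 add r3 <- r4,r1: IF@3 ID@4 stall=0 (-) EX@5 MEM@6 WB@7
I3 add r2 <- r4,r1: IF@4 ID@5 stall=0 (-) EX@6 MEM@7 WB@8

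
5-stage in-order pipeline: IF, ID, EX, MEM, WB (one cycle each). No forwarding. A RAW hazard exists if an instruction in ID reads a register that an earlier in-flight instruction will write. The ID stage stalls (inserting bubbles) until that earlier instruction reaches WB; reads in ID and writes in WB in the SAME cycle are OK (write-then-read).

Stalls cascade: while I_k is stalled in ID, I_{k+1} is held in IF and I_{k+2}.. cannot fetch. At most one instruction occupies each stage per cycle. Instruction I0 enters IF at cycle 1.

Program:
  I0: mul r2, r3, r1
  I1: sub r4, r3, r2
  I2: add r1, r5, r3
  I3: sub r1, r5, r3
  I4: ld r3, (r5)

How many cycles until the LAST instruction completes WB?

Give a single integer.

I0 mul r2 <- r3,r1: IF@1 ID@2 stall=0 (-) EX@3 MEM@4 WB@5
I1 sub r4 <- r3,r2: IF@2 ID@3 stall=2 (RAW on I0.r2 (WB@5)) EX@6 MEM@7 WB@8
I2 add r1 <- r5,r3: IF@3 ID@6 stall=0 (-) EX@7 MEM@8 WB@9
I3 sub r1 <- r5,r3: IF@6 ID@7 stall=0 (-) EX@8 MEM@9 WB@10
I4 ld r3 <- r5: IF@7 ID@8 stall=0 (-) EX@9 MEM@10 WB@11

Answer: 11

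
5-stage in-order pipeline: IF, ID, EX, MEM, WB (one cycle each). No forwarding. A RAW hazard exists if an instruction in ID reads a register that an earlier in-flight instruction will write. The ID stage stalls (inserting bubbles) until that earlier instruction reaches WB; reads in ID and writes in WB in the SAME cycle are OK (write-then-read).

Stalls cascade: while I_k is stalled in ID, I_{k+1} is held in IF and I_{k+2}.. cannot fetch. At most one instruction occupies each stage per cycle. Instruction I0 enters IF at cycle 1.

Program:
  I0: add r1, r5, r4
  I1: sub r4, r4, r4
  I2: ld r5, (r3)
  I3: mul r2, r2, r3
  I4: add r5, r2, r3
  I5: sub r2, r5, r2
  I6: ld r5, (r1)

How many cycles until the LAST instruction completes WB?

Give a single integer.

I0 add r1 <- r5,r4: IF@1 ID@2 stall=0 (-) EX@3 MEM@4 WB@5
I1 sub r4 <- r4,r4: IF@2 ID@3 stall=0 (-) EX@4 MEM@5 WB@6
I2 ld r5 <- r3: IF@3 ID@4 stall=0 (-) EX@5 MEM@6 WB@7
I3 mul r2 <- r2,r3: IF@4 ID@5 stall=0 (-) EX@6 MEM@7 WB@8
I4 add r5 <- r2,r3: IF@5 ID@6 stall=2 (RAW on I3.r2 (WB@8)) EX@9 MEM@10 WB@11
I5 sub r2 <- r5,r2: IF@6 ID@9 stall=2 (RAW on I4.r5 (WB@11)) EX@12 MEM@13 WB@14
I6 ld r5 <- r1: IF@9 ID@12 stall=0 (-) EX@13 MEM@14 WB@15

Answer: 15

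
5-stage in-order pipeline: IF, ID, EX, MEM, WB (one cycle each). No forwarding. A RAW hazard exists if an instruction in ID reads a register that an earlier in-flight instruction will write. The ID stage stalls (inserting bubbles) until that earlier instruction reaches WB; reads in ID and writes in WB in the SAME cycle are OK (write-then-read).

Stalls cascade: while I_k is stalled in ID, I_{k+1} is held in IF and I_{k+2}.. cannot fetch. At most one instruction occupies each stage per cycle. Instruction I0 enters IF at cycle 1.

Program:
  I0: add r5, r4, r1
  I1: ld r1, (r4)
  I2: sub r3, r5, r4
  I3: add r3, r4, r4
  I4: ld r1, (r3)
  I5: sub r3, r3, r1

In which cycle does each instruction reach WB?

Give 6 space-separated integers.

I0 add r5 <- r4,r1: IF@1 ID@2 stall=0 (-) EX@3 MEM@4 WB@5
I1 ld r1 <- r4: IF@2 ID@3 stall=0 (-) EX@4 MEM@5 WB@6
I2 sub r3 <- r5,r4: IF@3 ID@4 stall=1 (RAW on I0.r5 (WB@5)) EX@6 MEM@7 WB@8
I3 add r3 <- r4,r4: IF@4 ID@6 stall=0 (-) EX@7 MEM@8 WB@9
I4 ld r1 <- r3: IF@6 ID@7 stall=2 (RAW on I3.r3 (WB@9)) EX@10 MEM@11 WB@12
I5 sub r3 <- r3,r1: IF@7 ID@10 stall=2 (RAW on I4.r1 (WB@12)) EX@13 MEM@14 WB@15

Answer: 5 6 8 9 12 15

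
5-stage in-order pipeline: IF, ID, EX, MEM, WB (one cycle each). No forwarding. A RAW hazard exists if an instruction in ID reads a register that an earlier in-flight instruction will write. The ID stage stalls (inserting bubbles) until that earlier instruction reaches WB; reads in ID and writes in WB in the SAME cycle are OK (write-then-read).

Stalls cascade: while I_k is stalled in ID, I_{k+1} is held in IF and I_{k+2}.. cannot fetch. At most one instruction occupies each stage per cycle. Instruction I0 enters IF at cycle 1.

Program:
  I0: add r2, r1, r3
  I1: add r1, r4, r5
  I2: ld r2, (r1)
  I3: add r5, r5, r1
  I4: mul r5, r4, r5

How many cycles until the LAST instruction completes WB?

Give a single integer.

Answer: 13

Derivation:
I0 add r2 <- r1,r3: IF@1 ID@2 stall=0 (-) EX@3 MEM@4 WB@5
I1 add r1 <- r4,r5: IF@2 ID@3 stall=0 (-) EX@4 MEM@5 WB@6
I2 ld r2 <- r1: IF@3 ID@4 stall=2 (RAW on I1.r1 (WB@6)) EX@7 MEM@8 WB@9
I3 add r5 <- r5,r1: IF@4 ID@7 stall=0 (-) EX@8 MEM@9 WB@10
I4 mul r5 <- r4,r5: IF@7 ID@8 stall=2 (RAW on I3.r5 (WB@10)) EX@11 MEM@12 WB@13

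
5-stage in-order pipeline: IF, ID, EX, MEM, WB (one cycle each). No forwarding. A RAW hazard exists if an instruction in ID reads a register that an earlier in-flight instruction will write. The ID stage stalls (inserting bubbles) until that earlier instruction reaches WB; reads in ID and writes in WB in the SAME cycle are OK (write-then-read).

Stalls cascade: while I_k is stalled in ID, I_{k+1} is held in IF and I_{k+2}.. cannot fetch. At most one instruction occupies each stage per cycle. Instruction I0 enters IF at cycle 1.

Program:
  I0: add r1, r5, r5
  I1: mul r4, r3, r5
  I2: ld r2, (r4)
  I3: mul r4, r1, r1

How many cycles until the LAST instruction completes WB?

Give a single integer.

I0 add r1 <- r5,r5: IF@1 ID@2 stall=0 (-) EX@3 MEM@4 WB@5
I1 mul r4 <- r3,r5: IF@2 ID@3 stall=0 (-) EX@4 MEM@5 WB@6
I2 ld r2 <- r4: IF@3 ID@4 stall=2 (RAW on I1.r4 (WB@6)) EX@7 MEM@8 WB@9
I3 mul r4 <- r1,r1: IF@4 ID@7 stall=0 (-) EX@8 MEM@9 WB@10

Answer: 10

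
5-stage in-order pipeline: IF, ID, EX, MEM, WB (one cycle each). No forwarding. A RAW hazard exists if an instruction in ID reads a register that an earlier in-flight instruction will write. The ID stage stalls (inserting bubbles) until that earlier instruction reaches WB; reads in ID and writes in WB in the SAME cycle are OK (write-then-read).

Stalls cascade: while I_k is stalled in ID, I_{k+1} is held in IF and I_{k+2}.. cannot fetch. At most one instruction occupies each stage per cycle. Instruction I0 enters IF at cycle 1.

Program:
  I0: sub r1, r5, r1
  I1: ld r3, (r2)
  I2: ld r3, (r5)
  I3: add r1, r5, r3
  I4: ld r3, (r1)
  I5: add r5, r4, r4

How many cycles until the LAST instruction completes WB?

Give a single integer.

Answer: 14

Derivation:
I0 sub r1 <- r5,r1: IF@1 ID@2 stall=0 (-) EX@3 MEM@4 WB@5
I1 ld r3 <- r2: IF@2 ID@3 stall=0 (-) EX@4 MEM@5 WB@6
I2 ld r3 <- r5: IF@3 ID@4 stall=0 (-) EX@5 MEM@6 WB@7
I3 add r1 <- r5,r3: IF@4 ID@5 stall=2 (RAW on I2.r3 (WB@7)) EX@8 MEM@9 WB@10
I4 ld r3 <- r1: IF@5 ID@8 stall=2 (RAW on I3.r1 (WB@10)) EX@11 MEM@12 WB@13
I5 add r5 <- r4,r4: IF@8 ID@11 stall=0 (-) EX@12 MEM@13 WB@14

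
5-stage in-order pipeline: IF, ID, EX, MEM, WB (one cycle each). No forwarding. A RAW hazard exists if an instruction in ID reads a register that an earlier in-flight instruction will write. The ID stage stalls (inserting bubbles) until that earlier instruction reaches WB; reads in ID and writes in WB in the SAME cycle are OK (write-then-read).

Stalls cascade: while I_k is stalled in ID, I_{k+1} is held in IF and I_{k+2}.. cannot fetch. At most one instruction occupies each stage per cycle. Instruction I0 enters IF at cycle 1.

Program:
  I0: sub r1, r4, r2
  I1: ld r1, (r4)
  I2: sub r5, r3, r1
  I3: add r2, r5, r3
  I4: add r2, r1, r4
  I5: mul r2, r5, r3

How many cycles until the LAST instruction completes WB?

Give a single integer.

I0 sub r1 <- r4,r2: IF@1 ID@2 stall=0 (-) EX@3 MEM@4 WB@5
I1 ld r1 <- r4: IF@2 ID@3 stall=0 (-) EX@4 MEM@5 WB@6
I2 sub r5 <- r3,r1: IF@3 ID@4 stall=2 (RAW on I1.r1 (WB@6)) EX@7 MEM@8 WB@9
I3 add r2 <- r5,r3: IF@4 ID@7 stall=2 (RAW on I2.r5 (WB@9)) EX@10 MEM@11 WB@12
I4 add r2 <- r1,r4: IF@7 ID@10 stall=0 (-) EX@11 MEM@12 WB@13
I5 mul r2 <- r5,r3: IF@10 ID@11 stall=0 (-) EX@12 MEM@13 WB@14

Answer: 14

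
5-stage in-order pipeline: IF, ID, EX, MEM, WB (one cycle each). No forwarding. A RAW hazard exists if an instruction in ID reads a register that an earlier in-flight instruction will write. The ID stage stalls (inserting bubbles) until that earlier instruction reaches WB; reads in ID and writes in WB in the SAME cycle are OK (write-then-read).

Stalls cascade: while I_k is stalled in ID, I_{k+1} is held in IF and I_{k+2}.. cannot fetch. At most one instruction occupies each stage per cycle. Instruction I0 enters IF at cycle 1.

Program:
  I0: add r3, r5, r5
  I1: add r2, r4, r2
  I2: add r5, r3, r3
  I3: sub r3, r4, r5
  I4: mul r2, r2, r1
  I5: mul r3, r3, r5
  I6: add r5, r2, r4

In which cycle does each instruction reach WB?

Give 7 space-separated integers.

I0 add r3 <- r5,r5: IF@1 ID@2 stall=0 (-) EX@3 MEM@4 WB@5
I1 add r2 <- r4,r2: IF@2 ID@3 stall=0 (-) EX@4 MEM@5 WB@6
I2 add r5 <- r3,r3: IF@3 ID@4 stall=1 (RAW on I0.r3 (WB@5)) EX@6 MEM@7 WB@8
I3 sub r3 <- r4,r5: IF@4 ID@6 stall=2 (RAW on I2.r5 (WB@8)) EX@9 MEM@10 WB@11
I4 mul r2 <- r2,r1: IF@6 ID@9 stall=0 (-) EX@10 MEM@11 WB@12
I5 mul r3 <- r3,r5: IF@9 ID@10 stall=1 (RAW on I3.r3 (WB@11)) EX@12 MEM@13 WB@14
I6 add r5 <- r2,r4: IF@10 ID@12 stall=0 (-) EX@13 MEM@14 WB@15

Answer: 5 6 8 11 12 14 15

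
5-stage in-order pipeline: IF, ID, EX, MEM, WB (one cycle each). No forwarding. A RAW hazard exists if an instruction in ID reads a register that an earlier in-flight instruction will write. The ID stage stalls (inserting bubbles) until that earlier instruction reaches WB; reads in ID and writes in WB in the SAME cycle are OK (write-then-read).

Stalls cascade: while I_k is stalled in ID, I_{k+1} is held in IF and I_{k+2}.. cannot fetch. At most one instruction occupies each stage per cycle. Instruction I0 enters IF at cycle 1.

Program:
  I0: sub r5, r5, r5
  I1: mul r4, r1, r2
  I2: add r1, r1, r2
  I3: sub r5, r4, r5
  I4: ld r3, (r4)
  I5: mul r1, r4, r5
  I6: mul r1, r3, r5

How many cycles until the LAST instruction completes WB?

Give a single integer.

Answer: 13

Derivation:
I0 sub r5 <- r5,r5: IF@1 ID@2 stall=0 (-) EX@3 MEM@4 WB@5
I1 mul r4 <- r1,r2: IF@2 ID@3 stall=0 (-) EX@4 MEM@5 WB@6
I2 add r1 <- r1,r2: IF@3 ID@4 stall=0 (-) EX@5 MEM@6 WB@7
I3 sub r5 <- r4,r5: IF@4 ID@5 stall=1 (RAW on I1.r4 (WB@6)) EX@7 MEM@8 WB@9
I4 ld r3 <- r4: IF@5 ID@7 stall=0 (-) EX@8 MEM@9 WB@10
I5 mul r1 <- r4,r5: IF@7 ID@8 stall=1 (RAW on I3.r5 (WB@9)) EX@10 MEM@11 WB@12
I6 mul r1 <- r3,r5: IF@8 ID@10 stall=0 (-) EX@11 MEM@12 WB@13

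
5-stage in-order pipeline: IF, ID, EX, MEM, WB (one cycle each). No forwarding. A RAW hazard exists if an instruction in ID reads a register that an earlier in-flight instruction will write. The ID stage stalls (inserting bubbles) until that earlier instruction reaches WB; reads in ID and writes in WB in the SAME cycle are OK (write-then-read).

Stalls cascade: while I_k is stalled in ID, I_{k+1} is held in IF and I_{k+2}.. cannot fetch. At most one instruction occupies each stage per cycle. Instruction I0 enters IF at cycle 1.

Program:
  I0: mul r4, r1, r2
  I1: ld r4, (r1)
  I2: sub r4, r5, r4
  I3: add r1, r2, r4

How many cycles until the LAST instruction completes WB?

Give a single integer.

Answer: 12

Derivation:
I0 mul r4 <- r1,r2: IF@1 ID@2 stall=0 (-) EX@3 MEM@4 WB@5
I1 ld r4 <- r1: IF@2 ID@3 stall=0 (-) EX@4 MEM@5 WB@6
I2 sub r4 <- r5,r4: IF@3 ID@4 stall=2 (RAW on I1.r4 (WB@6)) EX@7 MEM@8 WB@9
I3 add r1 <- r2,r4: IF@4 ID@7 stall=2 (RAW on I2.r4 (WB@9)) EX@10 MEM@11 WB@12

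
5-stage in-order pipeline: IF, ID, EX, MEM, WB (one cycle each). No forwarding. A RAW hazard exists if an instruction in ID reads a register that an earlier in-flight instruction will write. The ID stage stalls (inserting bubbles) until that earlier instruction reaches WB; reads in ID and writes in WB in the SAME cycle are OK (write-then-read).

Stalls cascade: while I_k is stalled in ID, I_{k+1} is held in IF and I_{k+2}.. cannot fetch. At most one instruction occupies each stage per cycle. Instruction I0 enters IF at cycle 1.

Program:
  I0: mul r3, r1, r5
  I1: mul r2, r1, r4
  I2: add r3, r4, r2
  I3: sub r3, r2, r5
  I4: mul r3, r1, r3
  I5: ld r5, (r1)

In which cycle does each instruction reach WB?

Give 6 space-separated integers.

Answer: 5 6 9 10 13 14

Derivation:
I0 mul r3 <- r1,r5: IF@1 ID@2 stall=0 (-) EX@3 MEM@4 WB@5
I1 mul r2 <- r1,r4: IF@2 ID@3 stall=0 (-) EX@4 MEM@5 WB@6
I2 add r3 <- r4,r2: IF@3 ID@4 stall=2 (RAW on I1.r2 (WB@6)) EX@7 MEM@8 WB@9
I3 sub r3 <- r2,r5: IF@4 ID@7 stall=0 (-) EX@8 MEM@9 WB@10
I4 mul r3 <- r1,r3: IF@7 ID@8 stall=2 (RAW on I3.r3 (WB@10)) EX@11 MEM@12 WB@13
I5 ld r5 <- r1: IF@8 ID@11 stall=0 (-) EX@12 MEM@13 WB@14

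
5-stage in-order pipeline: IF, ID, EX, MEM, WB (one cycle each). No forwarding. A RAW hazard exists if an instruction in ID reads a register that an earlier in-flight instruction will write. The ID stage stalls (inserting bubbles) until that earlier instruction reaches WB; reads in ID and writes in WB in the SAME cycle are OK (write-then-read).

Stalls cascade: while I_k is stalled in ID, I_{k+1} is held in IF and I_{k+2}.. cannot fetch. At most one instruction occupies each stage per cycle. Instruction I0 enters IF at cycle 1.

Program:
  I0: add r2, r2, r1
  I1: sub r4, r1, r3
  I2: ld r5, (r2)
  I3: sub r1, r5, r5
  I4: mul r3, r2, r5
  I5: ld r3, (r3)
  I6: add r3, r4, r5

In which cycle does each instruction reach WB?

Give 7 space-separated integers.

I0 add r2 <- r2,r1: IF@1 ID@2 stall=0 (-) EX@3 MEM@4 WB@5
I1 sub r4 <- r1,r3: IF@2 ID@3 stall=0 (-) EX@4 MEM@5 WB@6
I2 ld r5 <- r2: IF@3 ID@4 stall=1 (RAW on I0.r2 (WB@5)) EX@6 MEM@7 WB@8
I3 sub r1 <- r5,r5: IF@4 ID@6 stall=2 (RAW on I2.r5 (WB@8)) EX@9 MEM@10 WB@11
I4 mul r3 <- r2,r5: IF@6 ID@9 stall=0 (-) EX@10 MEM@11 WB@12
I5 ld r3 <- r3: IF@9 ID@10 stall=2 (RAW on I4.r3 (WB@12)) EX@13 MEM@14 WB@15
I6 add r3 <- r4,r5: IF@10 ID@13 stall=0 (-) EX@14 MEM@15 WB@16

Answer: 5 6 8 11 12 15 16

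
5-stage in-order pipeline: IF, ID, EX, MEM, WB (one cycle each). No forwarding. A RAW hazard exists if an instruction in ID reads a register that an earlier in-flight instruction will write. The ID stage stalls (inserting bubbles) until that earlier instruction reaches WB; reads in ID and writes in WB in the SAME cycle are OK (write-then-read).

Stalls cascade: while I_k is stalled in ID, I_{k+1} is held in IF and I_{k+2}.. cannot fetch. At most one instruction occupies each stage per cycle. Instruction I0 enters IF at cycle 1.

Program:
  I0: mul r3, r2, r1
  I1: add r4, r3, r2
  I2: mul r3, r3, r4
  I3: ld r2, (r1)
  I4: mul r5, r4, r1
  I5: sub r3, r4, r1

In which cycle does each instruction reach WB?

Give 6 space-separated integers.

I0 mul r3 <- r2,r1: IF@1 ID@2 stall=0 (-) EX@3 MEM@4 WB@5
I1 add r4 <- r3,r2: IF@2 ID@3 stall=2 (RAW on I0.r3 (WB@5)) EX@6 MEM@7 WB@8
I2 mul r3 <- r3,r4: IF@3 ID@6 stall=2 (RAW on I1.r4 (WB@8)) EX@9 MEM@10 WB@11
I3 ld r2 <- r1: IF@6 ID@9 stall=0 (-) EX@10 MEM@11 WB@12
I4 mul r5 <- r4,r1: IF@9 ID@10 stall=0 (-) EX@11 MEM@12 WB@13
I5 sub r3 <- r4,r1: IF@10 ID@11 stall=0 (-) EX@12 MEM@13 WB@14

Answer: 5 8 11 12 13 14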